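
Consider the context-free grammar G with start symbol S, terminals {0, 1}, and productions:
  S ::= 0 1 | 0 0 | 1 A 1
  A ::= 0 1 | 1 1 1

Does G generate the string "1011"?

yes

S ⇒ 1A1 ⇒ 1011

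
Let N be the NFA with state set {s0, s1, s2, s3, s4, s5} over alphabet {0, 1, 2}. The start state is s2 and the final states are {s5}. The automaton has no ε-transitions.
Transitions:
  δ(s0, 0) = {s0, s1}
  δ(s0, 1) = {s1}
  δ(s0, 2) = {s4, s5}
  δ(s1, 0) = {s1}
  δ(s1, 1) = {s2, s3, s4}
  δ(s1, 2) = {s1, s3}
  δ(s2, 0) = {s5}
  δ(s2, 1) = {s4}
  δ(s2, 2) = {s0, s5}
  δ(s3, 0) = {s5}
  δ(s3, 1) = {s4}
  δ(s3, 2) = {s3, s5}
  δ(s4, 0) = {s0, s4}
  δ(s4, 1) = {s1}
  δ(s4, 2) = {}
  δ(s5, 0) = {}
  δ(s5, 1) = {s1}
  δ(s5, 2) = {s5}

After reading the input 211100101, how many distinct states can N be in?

Start: {s2}
read 2: {s0, s5}
read 1: {s1}
read 1: {s2, s3, s4}
read 1: {s1, s4}
read 0: {s0, s1, s4}
read 0: {s0, s1, s4}
read 1: {s1, s2, s3, s4}
read 0: {s0, s1, s4, s5}
read 1: {s1, s2, s3, s4}
Final reachable set {s1, s2, s3, s4} has 4 states.

4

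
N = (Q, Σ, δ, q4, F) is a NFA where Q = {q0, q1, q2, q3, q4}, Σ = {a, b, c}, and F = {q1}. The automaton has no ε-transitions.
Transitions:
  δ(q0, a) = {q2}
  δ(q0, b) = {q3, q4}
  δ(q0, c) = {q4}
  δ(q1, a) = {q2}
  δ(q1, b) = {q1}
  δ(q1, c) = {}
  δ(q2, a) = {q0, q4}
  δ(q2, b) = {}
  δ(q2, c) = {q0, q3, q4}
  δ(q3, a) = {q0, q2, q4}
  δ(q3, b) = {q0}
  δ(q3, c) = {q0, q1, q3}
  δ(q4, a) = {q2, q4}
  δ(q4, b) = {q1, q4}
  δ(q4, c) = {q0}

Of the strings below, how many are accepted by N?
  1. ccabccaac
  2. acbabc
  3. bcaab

ccabccaac: rejected
acbabc: accepted
bcaab: accepted

2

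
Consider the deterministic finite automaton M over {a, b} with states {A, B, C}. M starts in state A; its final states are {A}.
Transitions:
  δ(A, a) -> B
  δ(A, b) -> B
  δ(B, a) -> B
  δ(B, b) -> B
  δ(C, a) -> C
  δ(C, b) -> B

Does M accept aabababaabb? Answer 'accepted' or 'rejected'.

A --a--> B
B --a--> B
B --b--> B
B --a--> B
B --b--> B
B --a--> B
B --b--> B
B --a--> B
B --a--> B
B --b--> B
B --b--> B
End in state B, which is not an accepting state.

rejected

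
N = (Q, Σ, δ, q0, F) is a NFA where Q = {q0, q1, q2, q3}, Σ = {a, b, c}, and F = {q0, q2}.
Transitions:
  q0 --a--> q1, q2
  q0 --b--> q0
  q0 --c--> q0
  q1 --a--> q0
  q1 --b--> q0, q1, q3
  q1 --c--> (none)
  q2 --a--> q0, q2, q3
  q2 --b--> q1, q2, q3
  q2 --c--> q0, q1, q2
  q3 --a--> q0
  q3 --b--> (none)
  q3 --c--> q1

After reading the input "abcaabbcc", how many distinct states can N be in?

3

Start: {q0}
read a: {q1, q2}
read b: {q0, q1, q2, q3}
read c: {q0, q1, q2}
read a: {q0, q1, q2, q3}
read a: {q0, q1, q2, q3}
read b: {q0, q1, q2, q3}
read b: {q0, q1, q2, q3}
read c: {q0, q1, q2}
read c: {q0, q1, q2}
Final reachable set {q0, q1, q2} has 3 states.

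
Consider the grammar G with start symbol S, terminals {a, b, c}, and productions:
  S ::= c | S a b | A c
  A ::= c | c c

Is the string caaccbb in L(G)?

no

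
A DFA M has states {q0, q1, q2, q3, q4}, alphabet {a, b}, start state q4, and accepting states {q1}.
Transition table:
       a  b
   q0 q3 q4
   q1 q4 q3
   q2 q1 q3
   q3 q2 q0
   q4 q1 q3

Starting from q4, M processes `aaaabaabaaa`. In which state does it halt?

q4 --a--> q1
q1 --a--> q4
q4 --a--> q1
q1 --a--> q4
q4 --b--> q3
q3 --a--> q2
q2 --a--> q1
q1 --b--> q3
q3 --a--> q2
q2 --a--> q1
q1 --a--> q4

q4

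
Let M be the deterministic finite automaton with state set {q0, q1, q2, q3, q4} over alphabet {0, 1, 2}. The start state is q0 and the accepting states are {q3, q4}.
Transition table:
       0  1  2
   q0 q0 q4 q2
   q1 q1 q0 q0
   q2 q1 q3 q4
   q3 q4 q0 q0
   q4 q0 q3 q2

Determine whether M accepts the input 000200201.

accepted

q0 --0--> q0
q0 --0--> q0
q0 --0--> q0
q0 --2--> q2
q2 --0--> q1
q1 --0--> q1
q1 --2--> q0
q0 --0--> q0
q0 --1--> q4
End in state q4, which is an accepting state.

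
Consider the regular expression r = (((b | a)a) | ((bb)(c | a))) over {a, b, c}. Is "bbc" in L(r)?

The right alternative ((bb)(c|a)) matches bbc.

yes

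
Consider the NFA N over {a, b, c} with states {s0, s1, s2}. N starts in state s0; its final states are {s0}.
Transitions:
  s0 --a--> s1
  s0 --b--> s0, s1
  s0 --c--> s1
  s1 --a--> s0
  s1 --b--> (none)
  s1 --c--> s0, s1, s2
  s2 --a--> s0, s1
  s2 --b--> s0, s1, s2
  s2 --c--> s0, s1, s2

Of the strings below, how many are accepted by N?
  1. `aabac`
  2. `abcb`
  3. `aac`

1

`aabac`: accepted
`abcb`: rejected
`aac`: rejected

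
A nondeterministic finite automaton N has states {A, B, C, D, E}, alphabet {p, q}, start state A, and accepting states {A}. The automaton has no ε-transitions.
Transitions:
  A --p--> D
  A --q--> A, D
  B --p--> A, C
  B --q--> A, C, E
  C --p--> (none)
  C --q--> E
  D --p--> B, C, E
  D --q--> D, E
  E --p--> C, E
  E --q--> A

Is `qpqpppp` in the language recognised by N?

rejected

Start: {A}
read q: {A, D}
read p: {B, C, D, E}
read q: {A, C, D, E}
read p: {B, C, D, E}
read p: {A, B, C, E}
read p: {A, C, D, E}
read p: {B, C, D, E}
Reachable ∩ accepting = {} — empty.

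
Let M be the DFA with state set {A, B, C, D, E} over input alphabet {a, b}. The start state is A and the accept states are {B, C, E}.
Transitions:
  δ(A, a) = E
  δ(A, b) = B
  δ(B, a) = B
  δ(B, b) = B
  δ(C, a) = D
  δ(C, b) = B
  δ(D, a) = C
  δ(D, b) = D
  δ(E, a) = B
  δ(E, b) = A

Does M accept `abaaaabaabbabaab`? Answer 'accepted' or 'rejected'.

A --a--> E
E --b--> A
A --a--> E
E --a--> B
B --a--> B
B --a--> B
B --b--> B
B --a--> B
B --a--> B
B --b--> B
B --b--> B
B --a--> B
B --b--> B
B --a--> B
B --a--> B
B --b--> B
End in state B, which is an accepting state.

accepted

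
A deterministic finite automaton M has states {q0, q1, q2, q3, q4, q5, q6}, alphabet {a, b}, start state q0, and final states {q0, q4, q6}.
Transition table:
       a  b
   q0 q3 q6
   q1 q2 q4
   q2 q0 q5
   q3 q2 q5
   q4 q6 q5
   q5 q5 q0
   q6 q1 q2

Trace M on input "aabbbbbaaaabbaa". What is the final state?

q0 --a--> q3
q3 --a--> q2
q2 --b--> q5
q5 --b--> q0
q0 --b--> q6
q6 --b--> q2
q2 --b--> q5
q5 --a--> q5
q5 --a--> q5
q5 --a--> q5
q5 --a--> q5
q5 --b--> q0
q0 --b--> q6
q6 --a--> q1
q1 --a--> q2

q2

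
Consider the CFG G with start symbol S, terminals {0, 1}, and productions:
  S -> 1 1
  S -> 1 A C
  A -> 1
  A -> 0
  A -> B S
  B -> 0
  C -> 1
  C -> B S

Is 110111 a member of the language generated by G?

yes

S ⇒ 1AC ⇒ 11C ⇒ 11BS ⇒ 110S ⇒ 1101AC ⇒ 11011C ⇒ 110111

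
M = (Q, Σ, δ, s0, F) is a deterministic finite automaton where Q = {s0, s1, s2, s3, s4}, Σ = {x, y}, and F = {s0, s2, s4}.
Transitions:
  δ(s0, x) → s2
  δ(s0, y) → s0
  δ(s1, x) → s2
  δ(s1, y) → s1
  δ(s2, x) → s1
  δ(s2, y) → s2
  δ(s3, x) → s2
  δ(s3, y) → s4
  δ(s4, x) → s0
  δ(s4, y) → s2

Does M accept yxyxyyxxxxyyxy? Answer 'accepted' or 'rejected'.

accepted

s0 --y--> s0
s0 --x--> s2
s2 --y--> s2
s2 --x--> s1
s1 --y--> s1
s1 --y--> s1
s1 --x--> s2
s2 --x--> s1
s1 --x--> s2
s2 --x--> s1
s1 --y--> s1
s1 --y--> s1
s1 --x--> s2
s2 --y--> s2
End in state s2, which is an accepting state.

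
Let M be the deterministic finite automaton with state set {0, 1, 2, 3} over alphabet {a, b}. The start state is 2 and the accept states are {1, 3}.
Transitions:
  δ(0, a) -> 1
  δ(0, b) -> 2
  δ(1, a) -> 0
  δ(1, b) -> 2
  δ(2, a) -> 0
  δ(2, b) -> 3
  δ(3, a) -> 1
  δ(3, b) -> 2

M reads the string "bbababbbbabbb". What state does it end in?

2 --b--> 3
3 --b--> 2
2 --a--> 0
0 --b--> 2
2 --a--> 0
0 --b--> 2
2 --b--> 3
3 --b--> 2
2 --b--> 3
3 --a--> 1
1 --b--> 2
2 --b--> 3
3 --b--> 2

2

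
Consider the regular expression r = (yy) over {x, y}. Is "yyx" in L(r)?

No split of yyx into u·v has y matching u and y matching v.

no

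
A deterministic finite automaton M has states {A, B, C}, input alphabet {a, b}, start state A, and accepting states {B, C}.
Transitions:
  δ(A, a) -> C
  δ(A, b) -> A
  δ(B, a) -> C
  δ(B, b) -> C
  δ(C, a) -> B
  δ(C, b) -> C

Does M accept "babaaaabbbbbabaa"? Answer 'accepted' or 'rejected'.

accepted

A --b--> A
A --a--> C
C --b--> C
C --a--> B
B --a--> C
C --a--> B
B --a--> C
C --b--> C
C --b--> C
C --b--> C
C --b--> C
C --b--> C
C --a--> B
B --b--> C
C --a--> B
B --a--> C
End in state C, which is an accepting state.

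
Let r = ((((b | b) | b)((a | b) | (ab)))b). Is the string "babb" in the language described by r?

Split as bab·b: (((b|b)|b)((a|b)|(ab))) matches bab and b matches b.

yes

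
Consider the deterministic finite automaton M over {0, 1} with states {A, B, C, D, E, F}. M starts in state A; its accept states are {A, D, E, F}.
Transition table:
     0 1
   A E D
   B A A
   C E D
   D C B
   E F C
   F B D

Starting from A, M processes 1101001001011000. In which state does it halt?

F

A --1--> D
D --1--> B
B --0--> A
A --1--> D
D --0--> C
C --0--> E
E --1--> C
C --0--> E
E --0--> F
F --1--> D
D --0--> C
C --1--> D
D --1--> B
B --0--> A
A --0--> E
E --0--> F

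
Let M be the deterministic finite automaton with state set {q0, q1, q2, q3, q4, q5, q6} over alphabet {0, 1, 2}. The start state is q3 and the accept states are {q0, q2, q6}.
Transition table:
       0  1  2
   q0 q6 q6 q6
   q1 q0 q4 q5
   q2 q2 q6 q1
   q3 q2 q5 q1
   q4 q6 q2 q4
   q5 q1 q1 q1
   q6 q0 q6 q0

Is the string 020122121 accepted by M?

accepted

q3 --0--> q2
q2 --2--> q1
q1 --0--> q0
q0 --1--> q6
q6 --2--> q0
q0 --2--> q6
q6 --1--> q6
q6 --2--> q0
q0 --1--> q6
End in state q6, which is an accepting state.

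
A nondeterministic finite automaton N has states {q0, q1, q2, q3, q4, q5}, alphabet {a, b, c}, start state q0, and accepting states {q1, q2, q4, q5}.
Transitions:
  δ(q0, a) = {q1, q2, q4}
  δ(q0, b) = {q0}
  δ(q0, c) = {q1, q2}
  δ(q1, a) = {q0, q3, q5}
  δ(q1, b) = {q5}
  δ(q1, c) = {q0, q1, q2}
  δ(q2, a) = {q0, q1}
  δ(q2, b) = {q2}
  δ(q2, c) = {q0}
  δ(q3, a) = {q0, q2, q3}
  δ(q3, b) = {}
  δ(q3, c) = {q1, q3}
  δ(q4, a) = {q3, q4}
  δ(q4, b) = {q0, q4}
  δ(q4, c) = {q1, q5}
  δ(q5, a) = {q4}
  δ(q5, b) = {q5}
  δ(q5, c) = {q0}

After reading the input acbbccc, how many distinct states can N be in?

3

Start: {q0}
read a: {q1, q2, q4}
read c: {q0, q1, q2, q5}
read b: {q0, q2, q5}
read b: {q0, q2, q5}
read c: {q0, q1, q2}
read c: {q0, q1, q2}
read c: {q0, q1, q2}
Final reachable set {q0, q1, q2} has 3 states.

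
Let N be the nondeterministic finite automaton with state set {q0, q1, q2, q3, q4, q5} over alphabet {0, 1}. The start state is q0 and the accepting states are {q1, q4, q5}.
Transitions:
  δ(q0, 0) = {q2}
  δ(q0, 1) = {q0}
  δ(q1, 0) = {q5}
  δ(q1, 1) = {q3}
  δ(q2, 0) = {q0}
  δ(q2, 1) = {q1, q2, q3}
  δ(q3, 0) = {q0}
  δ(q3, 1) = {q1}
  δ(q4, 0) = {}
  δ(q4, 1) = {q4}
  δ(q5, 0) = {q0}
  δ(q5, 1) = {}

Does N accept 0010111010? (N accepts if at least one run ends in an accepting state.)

rejected

Start: {q0}
read 0: {q2}
read 0: {q0}
read 1: {q0}
read 0: {q2}
read 1: {q1, q2, q3}
read 1: {q1, q2, q3}
read 1: {q1, q2, q3}
read 0: {q0, q5}
read 1: {q0}
read 0: {q2}
Reachable ∩ accepting = {} — empty.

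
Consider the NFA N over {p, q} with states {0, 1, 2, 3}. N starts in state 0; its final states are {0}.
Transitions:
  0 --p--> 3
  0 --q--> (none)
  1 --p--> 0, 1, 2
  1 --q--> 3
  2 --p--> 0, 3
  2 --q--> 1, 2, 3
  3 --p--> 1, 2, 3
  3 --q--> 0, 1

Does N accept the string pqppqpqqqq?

accepted

Start: {0}
read p: {3}
read q: {0, 1}
read p: {0, 1, 2, 3}
read p: {0, 1, 2, 3}
read q: {0, 1, 2, 3}
read p: {0, 1, 2, 3}
read q: {0, 1, 2, 3}
read q: {0, 1, 2, 3}
read q: {0, 1, 2, 3}
read q: {0, 1, 2, 3}
Reachable ∩ accepting = {0} — nonempty.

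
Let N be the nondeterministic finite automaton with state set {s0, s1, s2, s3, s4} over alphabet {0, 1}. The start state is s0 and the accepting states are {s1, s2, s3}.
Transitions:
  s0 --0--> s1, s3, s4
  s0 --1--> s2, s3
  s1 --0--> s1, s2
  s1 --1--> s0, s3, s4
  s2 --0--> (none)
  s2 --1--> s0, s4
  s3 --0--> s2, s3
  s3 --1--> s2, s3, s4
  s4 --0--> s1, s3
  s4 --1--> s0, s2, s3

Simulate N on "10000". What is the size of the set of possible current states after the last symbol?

Start: {s0}
read 1: {s2, s3}
read 0: {s2, s3}
read 0: {s2, s3}
read 0: {s2, s3}
read 0: {s2, s3}
Final reachable set {s2, s3} has 2 states.

2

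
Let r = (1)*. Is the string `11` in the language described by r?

Split into 2 pieces 1 · 1; each matches 1.

yes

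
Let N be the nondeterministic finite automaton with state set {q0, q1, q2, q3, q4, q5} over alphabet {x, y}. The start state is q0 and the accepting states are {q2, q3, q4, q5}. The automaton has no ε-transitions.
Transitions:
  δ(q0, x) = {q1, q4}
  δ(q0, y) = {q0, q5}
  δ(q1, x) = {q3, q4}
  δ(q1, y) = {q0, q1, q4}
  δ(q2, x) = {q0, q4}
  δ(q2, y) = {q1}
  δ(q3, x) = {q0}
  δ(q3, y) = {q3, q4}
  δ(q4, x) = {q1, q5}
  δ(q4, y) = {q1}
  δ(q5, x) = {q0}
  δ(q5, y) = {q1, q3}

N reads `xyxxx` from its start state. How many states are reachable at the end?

Start: {q0}
read x: {q1, q4}
read y: {q0, q1, q4}
read x: {q1, q3, q4, q5}
read x: {q0, q1, q3, q4, q5}
read x: {q0, q1, q3, q4, q5}
Final reachable set {q0, q1, q3, q4, q5} has 5 states.

5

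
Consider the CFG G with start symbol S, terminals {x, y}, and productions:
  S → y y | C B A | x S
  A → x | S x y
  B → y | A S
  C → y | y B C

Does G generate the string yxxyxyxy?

no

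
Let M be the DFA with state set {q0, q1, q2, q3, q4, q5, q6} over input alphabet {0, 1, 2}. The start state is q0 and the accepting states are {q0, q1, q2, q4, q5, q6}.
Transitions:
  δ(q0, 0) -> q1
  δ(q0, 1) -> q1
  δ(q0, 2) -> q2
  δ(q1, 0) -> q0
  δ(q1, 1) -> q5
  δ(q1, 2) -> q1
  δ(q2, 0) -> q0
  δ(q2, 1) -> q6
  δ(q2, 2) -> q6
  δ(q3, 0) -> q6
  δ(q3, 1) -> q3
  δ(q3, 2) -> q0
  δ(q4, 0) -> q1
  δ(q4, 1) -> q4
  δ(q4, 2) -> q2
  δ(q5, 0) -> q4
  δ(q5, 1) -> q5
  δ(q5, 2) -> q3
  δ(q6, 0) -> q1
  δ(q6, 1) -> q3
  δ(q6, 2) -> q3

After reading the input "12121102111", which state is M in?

q3

q0 --1--> q1
q1 --2--> q1
q1 --1--> q5
q5 --2--> q3
q3 --1--> q3
q3 --1--> q3
q3 --0--> q6
q6 --2--> q3
q3 --1--> q3
q3 --1--> q3
q3 --1--> q3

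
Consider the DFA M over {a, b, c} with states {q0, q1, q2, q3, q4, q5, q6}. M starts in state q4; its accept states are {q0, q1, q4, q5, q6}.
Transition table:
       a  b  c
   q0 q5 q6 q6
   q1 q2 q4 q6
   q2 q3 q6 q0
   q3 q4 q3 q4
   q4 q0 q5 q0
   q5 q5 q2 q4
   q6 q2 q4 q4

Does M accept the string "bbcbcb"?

accepted

q4 --b--> q5
q5 --b--> q2
q2 --c--> q0
q0 --b--> q6
q6 --c--> q4
q4 --b--> q5
End in state q5, which is an accepting state.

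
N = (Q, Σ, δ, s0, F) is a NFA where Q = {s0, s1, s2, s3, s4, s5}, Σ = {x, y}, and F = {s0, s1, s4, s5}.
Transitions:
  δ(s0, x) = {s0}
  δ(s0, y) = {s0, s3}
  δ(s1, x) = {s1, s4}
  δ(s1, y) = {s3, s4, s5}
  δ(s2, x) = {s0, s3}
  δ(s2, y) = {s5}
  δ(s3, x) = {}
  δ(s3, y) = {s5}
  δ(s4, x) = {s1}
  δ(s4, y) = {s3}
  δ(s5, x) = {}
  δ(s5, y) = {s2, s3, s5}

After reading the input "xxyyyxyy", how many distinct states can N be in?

4

Start: {s0}
read x: {s0}
read x: {s0}
read y: {s0, s3}
read y: {s0, s3, s5}
read y: {s0, s2, s3, s5}
read x: {s0, s3}
read y: {s0, s3, s5}
read y: {s0, s2, s3, s5}
Final reachable set {s0, s2, s3, s5} has 4 states.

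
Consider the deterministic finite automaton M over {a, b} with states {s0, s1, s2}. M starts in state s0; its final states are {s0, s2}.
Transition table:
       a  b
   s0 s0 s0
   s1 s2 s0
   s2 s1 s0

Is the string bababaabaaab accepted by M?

s0 --b--> s0
s0 --a--> s0
s0 --b--> s0
s0 --a--> s0
s0 --b--> s0
s0 --a--> s0
s0 --a--> s0
s0 --b--> s0
s0 --a--> s0
s0 --a--> s0
s0 --a--> s0
s0 --b--> s0
End in state s0, which is an accepting state.

accepted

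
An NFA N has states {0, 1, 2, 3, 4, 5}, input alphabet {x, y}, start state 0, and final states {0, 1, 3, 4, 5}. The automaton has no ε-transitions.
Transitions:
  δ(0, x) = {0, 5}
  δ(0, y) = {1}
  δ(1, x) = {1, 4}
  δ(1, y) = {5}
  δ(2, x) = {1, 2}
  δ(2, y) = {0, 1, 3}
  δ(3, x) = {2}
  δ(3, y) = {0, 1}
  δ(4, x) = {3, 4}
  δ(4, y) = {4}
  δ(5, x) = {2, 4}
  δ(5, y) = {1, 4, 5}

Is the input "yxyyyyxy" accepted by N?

accepted

Start: {0}
read y: {1}
read x: {1, 4}
read y: {4, 5}
read y: {1, 4, 5}
read y: {1, 4, 5}
read y: {1, 4, 5}
read x: {1, 2, 3, 4}
read y: {0, 1, 3, 4, 5}
Reachable ∩ accepting = {0, 1, 3, 4, 5} — nonempty.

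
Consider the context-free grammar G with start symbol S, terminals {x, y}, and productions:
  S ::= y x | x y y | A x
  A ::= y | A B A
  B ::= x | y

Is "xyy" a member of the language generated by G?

S ⇒ xyy

yes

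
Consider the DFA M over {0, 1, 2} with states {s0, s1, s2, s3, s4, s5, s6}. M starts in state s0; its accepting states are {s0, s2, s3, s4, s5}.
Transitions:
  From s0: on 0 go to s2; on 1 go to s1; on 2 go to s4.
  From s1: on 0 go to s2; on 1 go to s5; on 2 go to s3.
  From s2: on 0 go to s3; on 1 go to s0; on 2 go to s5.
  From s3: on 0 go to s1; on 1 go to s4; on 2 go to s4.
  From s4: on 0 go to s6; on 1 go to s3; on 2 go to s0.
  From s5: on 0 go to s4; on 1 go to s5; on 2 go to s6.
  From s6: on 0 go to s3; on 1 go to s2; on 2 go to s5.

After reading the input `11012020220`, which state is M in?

s6

s0 --1--> s1
s1 --1--> s5
s5 --0--> s4
s4 --1--> s3
s3 --2--> s4
s4 --0--> s6
s6 --2--> s5
s5 --0--> s4
s4 --2--> s0
s0 --2--> s4
s4 --0--> s6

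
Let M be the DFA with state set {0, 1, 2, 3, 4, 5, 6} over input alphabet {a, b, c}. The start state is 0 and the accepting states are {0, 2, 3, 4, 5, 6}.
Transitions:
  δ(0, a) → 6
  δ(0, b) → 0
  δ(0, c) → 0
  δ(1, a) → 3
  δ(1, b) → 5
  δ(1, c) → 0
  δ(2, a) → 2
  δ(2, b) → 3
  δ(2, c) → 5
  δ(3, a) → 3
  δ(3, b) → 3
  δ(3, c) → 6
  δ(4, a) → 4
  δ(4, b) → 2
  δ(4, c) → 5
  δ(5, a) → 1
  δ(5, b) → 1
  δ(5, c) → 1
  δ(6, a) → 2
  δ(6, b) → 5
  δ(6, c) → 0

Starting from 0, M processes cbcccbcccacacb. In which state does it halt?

0 --c--> 0
0 --b--> 0
0 --c--> 0
0 --c--> 0
0 --c--> 0
0 --b--> 0
0 --c--> 0
0 --c--> 0
0 --c--> 0
0 --a--> 6
6 --c--> 0
0 --a--> 6
6 --c--> 0
0 --b--> 0

0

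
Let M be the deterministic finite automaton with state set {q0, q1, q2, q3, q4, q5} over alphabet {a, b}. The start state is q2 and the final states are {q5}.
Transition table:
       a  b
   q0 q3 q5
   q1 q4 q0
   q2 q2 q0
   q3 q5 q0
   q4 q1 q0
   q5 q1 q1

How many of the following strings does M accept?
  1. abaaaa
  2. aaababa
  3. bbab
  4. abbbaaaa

abaaaa: rejected
aaababa: rejected
bbab: rejected
abbbaaaa: rejected

0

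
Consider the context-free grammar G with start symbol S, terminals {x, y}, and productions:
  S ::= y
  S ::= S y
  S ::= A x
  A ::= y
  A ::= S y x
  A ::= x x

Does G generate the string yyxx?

S ⇒ Ax ⇒ Syxx ⇒ yyxx

yes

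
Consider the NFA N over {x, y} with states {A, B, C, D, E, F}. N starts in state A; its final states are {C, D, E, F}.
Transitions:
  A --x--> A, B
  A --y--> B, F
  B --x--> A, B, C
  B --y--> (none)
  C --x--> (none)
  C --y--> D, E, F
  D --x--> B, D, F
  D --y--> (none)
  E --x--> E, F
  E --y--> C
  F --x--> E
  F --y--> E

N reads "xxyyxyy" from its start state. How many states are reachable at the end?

Start: {A}
read x: {A, B}
read x: {A, B, C}
read y: {B, D, E, F}
read y: {C, E}
read x: {E, F}
read y: {C, E}
read y: {C, D, E, F}
Final reachable set {C, D, E, F} has 4 states.

4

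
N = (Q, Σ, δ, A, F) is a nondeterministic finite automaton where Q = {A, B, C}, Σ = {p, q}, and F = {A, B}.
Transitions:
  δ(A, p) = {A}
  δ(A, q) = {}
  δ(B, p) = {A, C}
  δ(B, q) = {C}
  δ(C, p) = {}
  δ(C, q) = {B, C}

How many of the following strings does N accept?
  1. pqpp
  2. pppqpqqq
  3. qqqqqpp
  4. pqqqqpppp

0

pqpp: rejected
pppqpqqq: rejected
qqqqqpp: rejected
pqqqqpppp: rejected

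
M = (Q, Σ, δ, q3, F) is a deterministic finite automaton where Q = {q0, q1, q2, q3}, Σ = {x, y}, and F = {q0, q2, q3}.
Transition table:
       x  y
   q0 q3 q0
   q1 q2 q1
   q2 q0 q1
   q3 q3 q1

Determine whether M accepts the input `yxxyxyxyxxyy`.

q3 --y--> q1
q1 --x--> q2
q2 --x--> q0
q0 --y--> q0
q0 --x--> q3
q3 --y--> q1
q1 --x--> q2
q2 --y--> q1
q1 --x--> q2
q2 --x--> q0
q0 --y--> q0
q0 --y--> q0
End in state q0, which is an accepting state.

accepted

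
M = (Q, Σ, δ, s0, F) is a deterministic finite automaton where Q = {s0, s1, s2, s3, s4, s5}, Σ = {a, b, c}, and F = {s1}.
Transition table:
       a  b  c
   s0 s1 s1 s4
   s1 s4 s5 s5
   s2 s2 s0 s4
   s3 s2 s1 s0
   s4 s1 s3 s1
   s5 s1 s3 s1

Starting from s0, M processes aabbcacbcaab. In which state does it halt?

s0 --a--> s1
s1 --a--> s4
s4 --b--> s3
s3 --b--> s1
s1 --c--> s5
s5 --a--> s1
s1 --c--> s5
s5 --b--> s3
s3 --c--> s0
s0 --a--> s1
s1 --a--> s4
s4 --b--> s3

s3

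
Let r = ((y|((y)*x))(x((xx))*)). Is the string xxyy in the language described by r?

no

No split of xxyy into u·v has (y|((y)*x)) matching u and (x((xx))*) matching v.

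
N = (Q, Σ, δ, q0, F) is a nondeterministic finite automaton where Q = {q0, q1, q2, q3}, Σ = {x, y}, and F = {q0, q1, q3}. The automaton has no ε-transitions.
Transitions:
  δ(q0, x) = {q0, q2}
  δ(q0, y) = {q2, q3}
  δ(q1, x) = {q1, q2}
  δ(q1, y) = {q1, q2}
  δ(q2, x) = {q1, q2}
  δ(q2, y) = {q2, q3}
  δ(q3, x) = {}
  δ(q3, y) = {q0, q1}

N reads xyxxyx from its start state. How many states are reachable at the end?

Start: {q0}
read x: {q0, q2}
read y: {q2, q3}
read x: {q1, q2}
read x: {q1, q2}
read y: {q1, q2, q3}
read x: {q1, q2}
Final reachable set {q1, q2} has 2 states.

2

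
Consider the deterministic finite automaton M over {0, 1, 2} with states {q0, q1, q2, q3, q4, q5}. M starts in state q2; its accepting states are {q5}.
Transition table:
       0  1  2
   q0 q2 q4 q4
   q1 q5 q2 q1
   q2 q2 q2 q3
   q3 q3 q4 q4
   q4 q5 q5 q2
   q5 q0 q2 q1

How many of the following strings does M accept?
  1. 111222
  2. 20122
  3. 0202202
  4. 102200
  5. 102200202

111222: rejected
20122: rejected
0202202: rejected
102200: rejected
102200202: rejected

0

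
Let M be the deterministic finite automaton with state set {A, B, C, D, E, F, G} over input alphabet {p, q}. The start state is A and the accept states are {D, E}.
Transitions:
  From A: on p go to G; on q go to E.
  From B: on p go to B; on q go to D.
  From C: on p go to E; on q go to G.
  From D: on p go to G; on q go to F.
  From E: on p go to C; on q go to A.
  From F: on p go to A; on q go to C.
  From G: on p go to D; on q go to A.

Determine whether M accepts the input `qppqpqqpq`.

A --q--> E
E --p--> C
C --p--> E
E --q--> A
A --p--> G
G --q--> A
A --q--> E
E --p--> C
C --q--> G
End in state G, which is not an accepting state.

rejected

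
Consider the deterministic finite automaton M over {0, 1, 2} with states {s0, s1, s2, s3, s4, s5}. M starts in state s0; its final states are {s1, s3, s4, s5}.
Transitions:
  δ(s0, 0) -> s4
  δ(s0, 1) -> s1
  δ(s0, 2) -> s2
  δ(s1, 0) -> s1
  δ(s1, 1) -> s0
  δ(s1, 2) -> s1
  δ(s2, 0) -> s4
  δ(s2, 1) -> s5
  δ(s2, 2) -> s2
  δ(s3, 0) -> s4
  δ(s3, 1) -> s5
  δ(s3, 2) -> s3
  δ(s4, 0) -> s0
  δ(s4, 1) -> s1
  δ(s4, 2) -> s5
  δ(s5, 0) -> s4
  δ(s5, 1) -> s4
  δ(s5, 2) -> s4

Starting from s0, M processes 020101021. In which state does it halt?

s4

s0 --0--> s4
s4 --2--> s5
s5 --0--> s4
s4 --1--> s1
s1 --0--> s1
s1 --1--> s0
s0 --0--> s4
s4 --2--> s5
s5 --1--> s4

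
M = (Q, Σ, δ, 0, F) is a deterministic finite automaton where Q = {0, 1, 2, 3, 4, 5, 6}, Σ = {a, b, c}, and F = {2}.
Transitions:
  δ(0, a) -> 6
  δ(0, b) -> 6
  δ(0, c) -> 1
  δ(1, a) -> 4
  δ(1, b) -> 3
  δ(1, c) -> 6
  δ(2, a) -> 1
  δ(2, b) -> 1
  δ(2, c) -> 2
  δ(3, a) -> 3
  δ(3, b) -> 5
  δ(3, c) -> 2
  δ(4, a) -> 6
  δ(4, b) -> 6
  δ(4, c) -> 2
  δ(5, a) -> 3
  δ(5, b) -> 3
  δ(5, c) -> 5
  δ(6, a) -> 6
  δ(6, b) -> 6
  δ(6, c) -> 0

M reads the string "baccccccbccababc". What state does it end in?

0 --b--> 6
6 --a--> 6
6 --c--> 0
0 --c--> 1
1 --c--> 6
6 --c--> 0
0 --c--> 1
1 --c--> 6
6 --b--> 6
6 --c--> 0
0 --c--> 1
1 --a--> 4
4 --b--> 6
6 --a--> 6
6 --b--> 6
6 --c--> 0

0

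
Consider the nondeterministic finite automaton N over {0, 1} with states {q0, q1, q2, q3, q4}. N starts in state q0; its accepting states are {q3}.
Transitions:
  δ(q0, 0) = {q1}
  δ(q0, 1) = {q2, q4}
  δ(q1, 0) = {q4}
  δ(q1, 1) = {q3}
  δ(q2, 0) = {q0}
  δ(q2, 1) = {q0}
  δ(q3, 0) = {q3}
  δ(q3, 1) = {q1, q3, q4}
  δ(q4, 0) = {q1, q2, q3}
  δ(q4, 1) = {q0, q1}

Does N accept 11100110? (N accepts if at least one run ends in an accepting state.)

accepted

Start: {q0}
read 1: {q2, q4}
read 1: {q0, q1}
read 1: {q2, q3, q4}
read 0: {q0, q1, q2, q3}
read 0: {q0, q1, q3, q4}
read 1: {q0, q1, q2, q3, q4}
read 1: {q0, q1, q2, q3, q4}
read 0: {q0, q1, q2, q3, q4}
Reachable ∩ accepting = {q3} — nonempty.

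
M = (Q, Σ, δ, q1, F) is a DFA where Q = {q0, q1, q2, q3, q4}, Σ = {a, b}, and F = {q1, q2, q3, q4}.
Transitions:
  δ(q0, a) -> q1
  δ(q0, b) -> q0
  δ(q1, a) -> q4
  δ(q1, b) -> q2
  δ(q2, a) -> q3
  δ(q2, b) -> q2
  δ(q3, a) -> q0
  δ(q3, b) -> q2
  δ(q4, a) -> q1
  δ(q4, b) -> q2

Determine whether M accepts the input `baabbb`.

q1 --b--> q2
q2 --a--> q3
q3 --a--> q0
q0 --b--> q0
q0 --b--> q0
q0 --b--> q0
End in state q0, which is not an accepting state.

rejected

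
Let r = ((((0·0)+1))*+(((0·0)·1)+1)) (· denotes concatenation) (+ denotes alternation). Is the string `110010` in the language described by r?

Neither (((0·0)+1))* nor (((0·0)·1)+1) matches 110010.

no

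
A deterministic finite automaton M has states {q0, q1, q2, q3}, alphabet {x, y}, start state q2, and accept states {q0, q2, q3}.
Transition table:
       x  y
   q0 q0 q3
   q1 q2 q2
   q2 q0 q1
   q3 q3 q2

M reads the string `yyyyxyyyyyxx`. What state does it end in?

q0

q2 --y--> q1
q1 --y--> q2
q2 --y--> q1
q1 --y--> q2
q2 --x--> q0
q0 --y--> q3
q3 --y--> q2
q2 --y--> q1
q1 --y--> q2
q2 --y--> q1
q1 --x--> q2
q2 --x--> q0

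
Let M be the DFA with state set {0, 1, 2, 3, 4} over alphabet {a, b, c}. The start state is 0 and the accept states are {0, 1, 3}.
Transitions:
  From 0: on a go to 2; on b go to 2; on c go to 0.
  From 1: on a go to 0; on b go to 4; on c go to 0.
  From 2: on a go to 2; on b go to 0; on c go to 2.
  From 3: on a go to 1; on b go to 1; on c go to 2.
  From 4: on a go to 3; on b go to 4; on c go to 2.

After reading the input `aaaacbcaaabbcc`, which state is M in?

2

0 --a--> 2
2 --a--> 2
2 --a--> 2
2 --a--> 2
2 --c--> 2
2 --b--> 0
0 --c--> 0
0 --a--> 2
2 --a--> 2
2 --a--> 2
2 --b--> 0
0 --b--> 2
2 --c--> 2
2 --c--> 2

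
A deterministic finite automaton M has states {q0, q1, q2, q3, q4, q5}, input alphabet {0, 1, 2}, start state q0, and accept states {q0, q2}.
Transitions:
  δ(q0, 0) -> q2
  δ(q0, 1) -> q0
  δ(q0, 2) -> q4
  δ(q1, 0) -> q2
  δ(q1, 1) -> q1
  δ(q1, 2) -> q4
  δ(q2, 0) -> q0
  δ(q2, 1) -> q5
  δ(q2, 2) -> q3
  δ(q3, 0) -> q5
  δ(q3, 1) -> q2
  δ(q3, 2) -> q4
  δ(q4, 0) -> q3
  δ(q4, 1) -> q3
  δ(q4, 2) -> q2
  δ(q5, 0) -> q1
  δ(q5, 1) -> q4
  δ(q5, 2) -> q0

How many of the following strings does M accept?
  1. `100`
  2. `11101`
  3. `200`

1

`100`: accepted
`11101`: rejected
`200`: rejected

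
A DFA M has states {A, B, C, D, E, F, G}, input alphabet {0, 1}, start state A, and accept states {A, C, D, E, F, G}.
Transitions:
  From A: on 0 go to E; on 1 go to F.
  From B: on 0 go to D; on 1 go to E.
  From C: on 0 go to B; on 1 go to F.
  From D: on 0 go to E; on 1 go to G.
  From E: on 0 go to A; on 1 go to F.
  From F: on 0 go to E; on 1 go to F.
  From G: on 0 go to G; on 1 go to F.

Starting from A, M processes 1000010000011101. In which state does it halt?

F

A --1--> F
F --0--> E
E --0--> A
A --0--> E
E --0--> A
A --1--> F
F --0--> E
E --0--> A
A --0--> E
E --0--> A
A --0--> E
E --1--> F
F --1--> F
F --1--> F
F --0--> E
E --1--> F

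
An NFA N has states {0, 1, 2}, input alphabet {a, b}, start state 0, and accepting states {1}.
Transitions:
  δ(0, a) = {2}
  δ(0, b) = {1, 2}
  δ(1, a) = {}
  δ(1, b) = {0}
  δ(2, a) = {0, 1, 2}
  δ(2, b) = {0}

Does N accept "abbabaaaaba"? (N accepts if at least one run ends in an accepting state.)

accepted

Start: {0}
read a: {2}
read b: {0}
read b: {1, 2}
read a: {0, 1, 2}
read b: {0, 1, 2}
read a: {0, 1, 2}
read a: {0, 1, 2}
read a: {0, 1, 2}
read a: {0, 1, 2}
read b: {0, 1, 2}
read a: {0, 1, 2}
Reachable ∩ accepting = {1} — nonempty.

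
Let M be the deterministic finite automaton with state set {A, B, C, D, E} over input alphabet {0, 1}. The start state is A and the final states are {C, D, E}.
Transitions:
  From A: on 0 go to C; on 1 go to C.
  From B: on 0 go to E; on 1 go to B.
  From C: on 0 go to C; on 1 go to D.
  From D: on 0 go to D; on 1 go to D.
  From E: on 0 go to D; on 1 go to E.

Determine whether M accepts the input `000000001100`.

accepted

A --0--> C
C --0--> C
C --0--> C
C --0--> C
C --0--> C
C --0--> C
C --0--> C
C --0--> C
C --1--> D
D --1--> D
D --0--> D
D --0--> D
End in state D, which is an accepting state.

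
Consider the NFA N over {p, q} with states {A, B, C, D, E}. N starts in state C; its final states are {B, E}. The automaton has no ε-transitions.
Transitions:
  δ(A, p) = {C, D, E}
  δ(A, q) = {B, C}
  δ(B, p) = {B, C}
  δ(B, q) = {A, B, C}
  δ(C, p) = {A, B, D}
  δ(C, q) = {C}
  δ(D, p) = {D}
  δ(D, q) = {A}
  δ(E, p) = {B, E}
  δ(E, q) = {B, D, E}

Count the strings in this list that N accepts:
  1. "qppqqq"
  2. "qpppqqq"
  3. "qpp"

"qppqqq": accepted
"qpppqqq": accepted
"qpp": accepted

3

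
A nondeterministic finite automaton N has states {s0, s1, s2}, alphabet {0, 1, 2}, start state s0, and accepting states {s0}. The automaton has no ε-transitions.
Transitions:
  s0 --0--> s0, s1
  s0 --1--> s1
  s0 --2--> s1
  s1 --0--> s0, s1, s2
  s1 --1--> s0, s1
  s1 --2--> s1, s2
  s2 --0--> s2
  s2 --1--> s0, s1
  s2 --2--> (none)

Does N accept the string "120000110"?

Start: {s0}
read 1: {s1}
read 2: {s1, s2}
read 0: {s0, s1, s2}
read 0: {s0, s1, s2}
read 0: {s0, s1, s2}
read 0: {s0, s1, s2}
read 1: {s0, s1}
read 1: {s0, s1}
read 0: {s0, s1, s2}
Reachable ∩ accepting = {s0} — nonempty.

accepted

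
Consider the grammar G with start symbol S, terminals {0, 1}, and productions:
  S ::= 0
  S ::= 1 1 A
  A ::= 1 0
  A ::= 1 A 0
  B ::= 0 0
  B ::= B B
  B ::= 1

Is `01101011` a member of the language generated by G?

no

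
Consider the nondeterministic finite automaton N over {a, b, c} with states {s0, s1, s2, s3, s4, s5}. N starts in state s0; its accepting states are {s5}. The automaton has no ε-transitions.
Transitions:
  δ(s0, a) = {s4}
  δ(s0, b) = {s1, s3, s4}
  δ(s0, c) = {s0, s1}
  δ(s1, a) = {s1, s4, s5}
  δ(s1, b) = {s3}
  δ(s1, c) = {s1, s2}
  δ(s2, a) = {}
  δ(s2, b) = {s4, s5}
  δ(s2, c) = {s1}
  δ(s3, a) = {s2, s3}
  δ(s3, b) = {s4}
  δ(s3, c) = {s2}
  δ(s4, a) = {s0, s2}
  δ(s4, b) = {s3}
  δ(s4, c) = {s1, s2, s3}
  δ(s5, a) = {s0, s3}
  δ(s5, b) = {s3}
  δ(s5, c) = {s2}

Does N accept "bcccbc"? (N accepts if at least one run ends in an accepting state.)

rejected

Start: {s0}
read b: {s1, s3, s4}
read c: {s1, s2, s3}
read c: {s1, s2}
read c: {s1, s2}
read b: {s3, s4, s5}
read c: {s1, s2, s3}
Reachable ∩ accepting = {} — empty.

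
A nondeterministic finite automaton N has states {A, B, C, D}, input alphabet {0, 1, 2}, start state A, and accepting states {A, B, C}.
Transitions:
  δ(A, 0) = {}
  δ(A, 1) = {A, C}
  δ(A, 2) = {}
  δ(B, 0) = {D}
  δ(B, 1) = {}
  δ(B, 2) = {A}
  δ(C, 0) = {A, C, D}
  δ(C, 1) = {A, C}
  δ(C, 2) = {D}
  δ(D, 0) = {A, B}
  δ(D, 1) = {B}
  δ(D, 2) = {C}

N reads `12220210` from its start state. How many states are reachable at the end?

Start: {A}
read 1: {A, C}
read 2: {D}
read 2: {C}
read 2: {D}
read 0: {A, B}
read 2: {A}
read 1: {A, C}
read 0: {A, C, D}
Final reachable set {A, C, D} has 3 states.

3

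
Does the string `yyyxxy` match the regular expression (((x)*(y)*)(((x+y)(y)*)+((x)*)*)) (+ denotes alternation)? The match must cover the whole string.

No split of yyyxxy into u·v has ((x)*(y)*) matching u and (((x+y)(y)*)+((x)*)*) matching v.

no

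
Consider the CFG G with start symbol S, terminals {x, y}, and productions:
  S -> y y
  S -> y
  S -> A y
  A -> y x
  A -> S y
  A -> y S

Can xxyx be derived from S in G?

no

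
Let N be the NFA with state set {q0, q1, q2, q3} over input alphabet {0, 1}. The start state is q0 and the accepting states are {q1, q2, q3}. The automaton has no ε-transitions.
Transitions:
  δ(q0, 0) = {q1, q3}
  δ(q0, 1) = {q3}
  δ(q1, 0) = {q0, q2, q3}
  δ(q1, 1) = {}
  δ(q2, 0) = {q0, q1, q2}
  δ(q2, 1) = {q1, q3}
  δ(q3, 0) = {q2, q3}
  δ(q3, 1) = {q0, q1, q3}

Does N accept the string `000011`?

accepted

Start: {q0}
read 0: {q1, q3}
read 0: {q0, q2, q3}
read 0: {q0, q1, q2, q3}
read 0: {q0, q1, q2, q3}
read 1: {q0, q1, q3}
read 1: {q0, q1, q3}
Reachable ∩ accepting = {q1, q3} — nonempty.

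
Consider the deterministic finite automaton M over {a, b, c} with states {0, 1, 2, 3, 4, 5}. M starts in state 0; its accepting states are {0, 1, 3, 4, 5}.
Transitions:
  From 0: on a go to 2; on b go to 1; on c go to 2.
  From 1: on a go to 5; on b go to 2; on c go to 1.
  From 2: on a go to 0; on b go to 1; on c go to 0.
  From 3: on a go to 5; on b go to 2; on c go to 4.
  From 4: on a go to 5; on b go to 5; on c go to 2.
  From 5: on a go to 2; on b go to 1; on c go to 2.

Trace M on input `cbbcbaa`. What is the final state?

2

0 --c--> 2
2 --b--> 1
1 --b--> 2
2 --c--> 0
0 --b--> 1
1 --a--> 5
5 --a--> 2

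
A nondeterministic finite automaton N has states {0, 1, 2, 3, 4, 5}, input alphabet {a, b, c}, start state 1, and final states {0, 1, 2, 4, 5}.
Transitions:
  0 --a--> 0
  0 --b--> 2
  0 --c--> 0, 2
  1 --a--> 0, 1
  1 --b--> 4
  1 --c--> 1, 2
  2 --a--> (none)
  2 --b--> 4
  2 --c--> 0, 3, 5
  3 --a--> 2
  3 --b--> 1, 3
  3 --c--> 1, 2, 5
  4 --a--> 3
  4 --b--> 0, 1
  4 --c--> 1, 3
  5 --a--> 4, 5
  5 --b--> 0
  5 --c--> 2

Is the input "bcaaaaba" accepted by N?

Start: {1}
read b: {4}
read c: {1, 3}
read a: {0, 1, 2}
read a: {0, 1}
read a: {0, 1}
read a: {0, 1}
read b: {2, 4}
read a: {3}
Reachable ∩ accepting = {} — empty.

rejected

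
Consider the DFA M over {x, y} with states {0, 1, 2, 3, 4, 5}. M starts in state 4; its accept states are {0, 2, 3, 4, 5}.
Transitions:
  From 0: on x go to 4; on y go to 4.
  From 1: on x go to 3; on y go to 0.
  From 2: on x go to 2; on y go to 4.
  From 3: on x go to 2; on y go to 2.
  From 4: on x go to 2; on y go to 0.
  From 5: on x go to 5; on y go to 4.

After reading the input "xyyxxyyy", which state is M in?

4

4 --x--> 2
2 --y--> 4
4 --y--> 0
0 --x--> 4
4 --x--> 2
2 --y--> 4
4 --y--> 0
0 --y--> 4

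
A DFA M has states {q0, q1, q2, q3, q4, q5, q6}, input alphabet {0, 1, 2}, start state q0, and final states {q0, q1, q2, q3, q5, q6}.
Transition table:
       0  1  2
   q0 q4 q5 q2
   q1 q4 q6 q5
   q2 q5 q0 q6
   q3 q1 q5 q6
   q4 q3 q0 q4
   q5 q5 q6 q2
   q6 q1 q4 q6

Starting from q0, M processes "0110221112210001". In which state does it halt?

q0 --0--> q4
q4 --1--> q0
q0 --1--> q5
q5 --0--> q5
q5 --2--> q2
q2 --2--> q6
q6 --1--> q4
q4 --1--> q0
q0 --1--> q5
q5 --2--> q2
q2 --2--> q6
q6 --1--> q4
q4 --0--> q3
q3 --0--> q1
q1 --0--> q4
q4 --1--> q0

q0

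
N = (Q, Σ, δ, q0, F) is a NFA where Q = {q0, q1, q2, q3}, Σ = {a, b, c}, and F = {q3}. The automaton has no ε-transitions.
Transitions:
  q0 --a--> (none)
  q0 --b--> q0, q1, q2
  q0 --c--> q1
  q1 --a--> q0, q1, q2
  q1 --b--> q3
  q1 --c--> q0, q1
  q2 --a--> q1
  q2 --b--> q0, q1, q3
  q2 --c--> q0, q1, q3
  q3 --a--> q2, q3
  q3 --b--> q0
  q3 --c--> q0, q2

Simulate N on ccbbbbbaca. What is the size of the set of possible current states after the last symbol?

Start: {q0}
read c: {q1}
read c: {q0, q1}
read b: {q0, q1, q2, q3}
read b: {q0, q1, q2, q3}
read b: {q0, q1, q2, q3}
read b: {q0, q1, q2, q3}
read b: {q0, q1, q2, q3}
read a: {q0, q1, q2, q3}
read c: {q0, q1, q2, q3}
read a: {q0, q1, q2, q3}
Final reachable set {q0, q1, q2, q3} has 4 states.

4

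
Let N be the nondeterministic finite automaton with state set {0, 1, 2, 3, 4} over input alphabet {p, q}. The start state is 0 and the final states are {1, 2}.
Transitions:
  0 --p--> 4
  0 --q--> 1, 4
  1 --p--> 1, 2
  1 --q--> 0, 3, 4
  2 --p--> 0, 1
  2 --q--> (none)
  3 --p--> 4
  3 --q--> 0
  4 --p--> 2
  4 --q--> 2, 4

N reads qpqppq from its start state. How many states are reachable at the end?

Start: {0}
read q: {1, 4}
read p: {1, 2}
read q: {0, 3, 4}
read p: {2, 4}
read p: {0, 1, 2}
read q: {0, 1, 3, 4}
Final reachable set {0, 1, 3, 4} has 4 states.

4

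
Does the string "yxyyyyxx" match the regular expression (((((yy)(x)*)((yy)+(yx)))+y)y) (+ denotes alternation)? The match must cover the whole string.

No split of yxyyyyxx into u·v has ((((yy)(x)*)((yy)+(yx)))+y) matching u and y matching v.

no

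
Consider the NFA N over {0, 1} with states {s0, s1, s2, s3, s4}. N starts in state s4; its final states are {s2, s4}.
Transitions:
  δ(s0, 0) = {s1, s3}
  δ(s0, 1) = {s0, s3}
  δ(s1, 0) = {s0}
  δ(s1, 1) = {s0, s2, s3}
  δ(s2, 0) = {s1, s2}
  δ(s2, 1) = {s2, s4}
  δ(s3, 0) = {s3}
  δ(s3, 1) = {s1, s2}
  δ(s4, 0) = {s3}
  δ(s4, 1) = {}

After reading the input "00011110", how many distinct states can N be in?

4

Start: {s4}
read 0: {s3}
read 0: {s3}
read 0: {s3}
read 1: {s1, s2}
read 1: {s0, s2, s3, s4}
read 1: {s0, s1, s2, s3, s4}
read 1: {s0, s1, s2, s3, s4}
read 0: {s0, s1, s2, s3}
Final reachable set {s0, s1, s2, s3} has 4 states.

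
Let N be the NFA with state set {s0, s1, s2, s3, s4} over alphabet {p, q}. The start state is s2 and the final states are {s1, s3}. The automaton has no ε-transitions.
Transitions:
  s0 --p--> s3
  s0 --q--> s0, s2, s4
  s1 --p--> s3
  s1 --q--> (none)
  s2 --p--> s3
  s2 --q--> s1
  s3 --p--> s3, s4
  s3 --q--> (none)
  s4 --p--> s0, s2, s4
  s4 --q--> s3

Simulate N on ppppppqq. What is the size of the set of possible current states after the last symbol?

5

Start: {s2}
read p: {s3}
read p: {s3, s4}
read p: {s0, s2, s3, s4}
read p: {s0, s2, s3, s4}
read p: {s0, s2, s3, s4}
read p: {s0, s2, s3, s4}
read q: {s0, s1, s2, s3, s4}
read q: {s0, s1, s2, s3, s4}
Final reachable set {s0, s1, s2, s3, s4} has 5 states.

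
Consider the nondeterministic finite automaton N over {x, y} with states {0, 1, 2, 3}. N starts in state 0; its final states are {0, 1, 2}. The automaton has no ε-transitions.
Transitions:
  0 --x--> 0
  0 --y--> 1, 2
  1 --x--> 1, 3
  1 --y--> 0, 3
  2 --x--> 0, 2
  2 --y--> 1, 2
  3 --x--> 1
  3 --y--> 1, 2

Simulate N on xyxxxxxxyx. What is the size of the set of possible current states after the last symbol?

4

Start: {0}
read x: {0}
read y: {1, 2}
read x: {0, 1, 2, 3}
read x: {0, 1, 2, 3}
read x: {0, 1, 2, 3}
read x: {0, 1, 2, 3}
read x: {0, 1, 2, 3}
read x: {0, 1, 2, 3}
read y: {0, 1, 2, 3}
read x: {0, 1, 2, 3}
Final reachable set {0, 1, 2, 3} has 4 states.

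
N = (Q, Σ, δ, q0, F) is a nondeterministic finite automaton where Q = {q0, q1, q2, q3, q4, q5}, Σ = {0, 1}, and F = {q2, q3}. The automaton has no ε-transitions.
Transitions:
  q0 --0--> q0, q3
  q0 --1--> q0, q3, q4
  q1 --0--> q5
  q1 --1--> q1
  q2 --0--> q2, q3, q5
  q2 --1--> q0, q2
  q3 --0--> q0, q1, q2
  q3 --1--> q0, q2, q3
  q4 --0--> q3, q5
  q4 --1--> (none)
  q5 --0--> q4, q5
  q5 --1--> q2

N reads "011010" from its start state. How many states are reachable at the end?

Start: {q0}
read 0: {q0, q3}
read 1: {q0, q2, q3, q4}
read 1: {q0, q2, q3, q4}
read 0: {q0, q1, q2, q3, q5}
read 1: {q0, q1, q2, q3, q4}
read 0: {q0, q1, q2, q3, q5}
Final reachable set {q0, q1, q2, q3, q5} has 5 states.

5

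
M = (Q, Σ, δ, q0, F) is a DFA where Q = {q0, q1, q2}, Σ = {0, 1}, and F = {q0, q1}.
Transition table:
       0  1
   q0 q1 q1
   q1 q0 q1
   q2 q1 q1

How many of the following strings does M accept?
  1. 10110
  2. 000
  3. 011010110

3

10110: accepted
000: accepted
011010110: accepted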